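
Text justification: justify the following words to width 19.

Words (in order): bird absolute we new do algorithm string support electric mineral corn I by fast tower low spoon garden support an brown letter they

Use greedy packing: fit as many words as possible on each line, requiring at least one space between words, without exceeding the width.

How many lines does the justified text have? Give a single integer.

Answer: 8

Derivation:
Line 1: ['bird', 'absolute', 'we'] (min_width=16, slack=3)
Line 2: ['new', 'do', 'algorithm'] (min_width=16, slack=3)
Line 3: ['string', 'support'] (min_width=14, slack=5)
Line 4: ['electric', 'mineral'] (min_width=16, slack=3)
Line 5: ['corn', 'I', 'by', 'fast'] (min_width=14, slack=5)
Line 6: ['tower', 'low', 'spoon'] (min_width=15, slack=4)
Line 7: ['garden', 'support', 'an'] (min_width=17, slack=2)
Line 8: ['brown', 'letter', 'they'] (min_width=17, slack=2)
Total lines: 8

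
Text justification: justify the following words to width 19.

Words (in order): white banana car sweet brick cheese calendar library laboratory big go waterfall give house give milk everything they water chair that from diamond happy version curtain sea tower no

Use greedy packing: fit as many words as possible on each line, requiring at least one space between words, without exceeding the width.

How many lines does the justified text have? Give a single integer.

Line 1: ['white', 'banana', 'car'] (min_width=16, slack=3)
Line 2: ['sweet', 'brick', 'cheese'] (min_width=18, slack=1)
Line 3: ['calendar', 'library'] (min_width=16, slack=3)
Line 4: ['laboratory', 'big', 'go'] (min_width=17, slack=2)
Line 5: ['waterfall', 'give'] (min_width=14, slack=5)
Line 6: ['house', 'give', 'milk'] (min_width=15, slack=4)
Line 7: ['everything', 'they'] (min_width=15, slack=4)
Line 8: ['water', 'chair', 'that'] (min_width=16, slack=3)
Line 9: ['from', 'diamond', 'happy'] (min_width=18, slack=1)
Line 10: ['version', 'curtain', 'sea'] (min_width=19, slack=0)
Line 11: ['tower', 'no'] (min_width=8, slack=11)
Total lines: 11

Answer: 11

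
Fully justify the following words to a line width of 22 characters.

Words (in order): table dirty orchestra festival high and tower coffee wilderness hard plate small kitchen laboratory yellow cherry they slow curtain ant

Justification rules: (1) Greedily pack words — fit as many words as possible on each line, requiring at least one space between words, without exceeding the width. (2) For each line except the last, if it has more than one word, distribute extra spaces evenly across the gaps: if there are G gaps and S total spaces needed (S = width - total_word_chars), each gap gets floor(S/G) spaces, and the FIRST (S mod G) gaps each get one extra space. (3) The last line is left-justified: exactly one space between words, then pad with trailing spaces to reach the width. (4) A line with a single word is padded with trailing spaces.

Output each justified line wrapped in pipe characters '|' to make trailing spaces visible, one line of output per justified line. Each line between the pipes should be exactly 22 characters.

Answer: |table  dirty orchestra|
|festival    high   and|
|tower           coffee|
|wilderness  hard plate|
|small          kitchen|
|laboratory      yellow|
|cherry    they    slow|
|curtain ant           |

Derivation:
Line 1: ['table', 'dirty', 'orchestra'] (min_width=21, slack=1)
Line 2: ['festival', 'high', 'and'] (min_width=17, slack=5)
Line 3: ['tower', 'coffee'] (min_width=12, slack=10)
Line 4: ['wilderness', 'hard', 'plate'] (min_width=21, slack=1)
Line 5: ['small', 'kitchen'] (min_width=13, slack=9)
Line 6: ['laboratory', 'yellow'] (min_width=17, slack=5)
Line 7: ['cherry', 'they', 'slow'] (min_width=16, slack=6)
Line 8: ['curtain', 'ant'] (min_width=11, slack=11)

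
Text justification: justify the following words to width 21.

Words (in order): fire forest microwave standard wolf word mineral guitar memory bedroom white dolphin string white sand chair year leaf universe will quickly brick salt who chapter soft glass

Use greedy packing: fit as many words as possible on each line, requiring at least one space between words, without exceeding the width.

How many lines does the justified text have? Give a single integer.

Answer: 9

Derivation:
Line 1: ['fire', 'forest', 'microwave'] (min_width=21, slack=0)
Line 2: ['standard', 'wolf', 'word'] (min_width=18, slack=3)
Line 3: ['mineral', 'guitar', 'memory'] (min_width=21, slack=0)
Line 4: ['bedroom', 'white', 'dolphin'] (min_width=21, slack=0)
Line 5: ['string', 'white', 'sand'] (min_width=17, slack=4)
Line 6: ['chair', 'year', 'leaf'] (min_width=15, slack=6)
Line 7: ['universe', 'will', 'quickly'] (min_width=21, slack=0)
Line 8: ['brick', 'salt', 'who'] (min_width=14, slack=7)
Line 9: ['chapter', 'soft', 'glass'] (min_width=18, slack=3)
Total lines: 9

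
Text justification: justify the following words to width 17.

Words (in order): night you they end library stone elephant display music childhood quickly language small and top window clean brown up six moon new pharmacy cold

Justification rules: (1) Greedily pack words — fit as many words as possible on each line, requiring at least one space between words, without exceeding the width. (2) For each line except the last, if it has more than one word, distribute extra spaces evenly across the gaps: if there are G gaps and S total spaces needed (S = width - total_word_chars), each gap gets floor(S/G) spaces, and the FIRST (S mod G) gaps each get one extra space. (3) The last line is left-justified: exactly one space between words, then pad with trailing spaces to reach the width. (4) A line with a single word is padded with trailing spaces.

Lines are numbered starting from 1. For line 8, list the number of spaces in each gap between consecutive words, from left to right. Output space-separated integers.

Answer: 1 1 1

Derivation:
Line 1: ['night', 'you', 'they'] (min_width=14, slack=3)
Line 2: ['end', 'library', 'stone'] (min_width=17, slack=0)
Line 3: ['elephant', 'display'] (min_width=16, slack=1)
Line 4: ['music', 'childhood'] (min_width=15, slack=2)
Line 5: ['quickly', 'language'] (min_width=16, slack=1)
Line 6: ['small', 'and', 'top'] (min_width=13, slack=4)
Line 7: ['window', 'clean'] (min_width=12, slack=5)
Line 8: ['brown', 'up', 'six', 'moon'] (min_width=17, slack=0)
Line 9: ['new', 'pharmacy', 'cold'] (min_width=17, slack=0)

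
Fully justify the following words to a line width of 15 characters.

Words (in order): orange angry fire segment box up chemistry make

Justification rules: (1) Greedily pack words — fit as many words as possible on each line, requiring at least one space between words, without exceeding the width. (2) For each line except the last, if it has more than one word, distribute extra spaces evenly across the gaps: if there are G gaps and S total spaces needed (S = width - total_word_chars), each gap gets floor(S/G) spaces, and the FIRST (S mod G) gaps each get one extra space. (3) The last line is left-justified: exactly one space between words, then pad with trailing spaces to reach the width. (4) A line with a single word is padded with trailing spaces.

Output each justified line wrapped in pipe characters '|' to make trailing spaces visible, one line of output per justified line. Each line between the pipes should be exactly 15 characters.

Line 1: ['orange', 'angry'] (min_width=12, slack=3)
Line 2: ['fire', 'segment'] (min_width=12, slack=3)
Line 3: ['box', 'up'] (min_width=6, slack=9)
Line 4: ['chemistry', 'make'] (min_width=14, slack=1)

Answer: |orange    angry|
|fire    segment|
|box          up|
|chemistry make |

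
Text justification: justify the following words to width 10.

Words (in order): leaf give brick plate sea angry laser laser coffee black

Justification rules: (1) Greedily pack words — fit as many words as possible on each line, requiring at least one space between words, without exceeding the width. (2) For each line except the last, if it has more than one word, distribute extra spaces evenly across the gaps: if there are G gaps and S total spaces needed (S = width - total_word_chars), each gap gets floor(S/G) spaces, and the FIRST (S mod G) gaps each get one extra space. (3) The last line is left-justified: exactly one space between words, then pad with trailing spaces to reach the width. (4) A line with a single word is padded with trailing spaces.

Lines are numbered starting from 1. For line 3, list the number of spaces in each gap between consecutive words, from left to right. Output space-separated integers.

Line 1: ['leaf', 'give'] (min_width=9, slack=1)
Line 2: ['brick'] (min_width=5, slack=5)
Line 3: ['plate', 'sea'] (min_width=9, slack=1)
Line 4: ['angry'] (min_width=5, slack=5)
Line 5: ['laser'] (min_width=5, slack=5)
Line 6: ['laser'] (min_width=5, slack=5)
Line 7: ['coffee'] (min_width=6, slack=4)
Line 8: ['black'] (min_width=5, slack=5)

Answer: 2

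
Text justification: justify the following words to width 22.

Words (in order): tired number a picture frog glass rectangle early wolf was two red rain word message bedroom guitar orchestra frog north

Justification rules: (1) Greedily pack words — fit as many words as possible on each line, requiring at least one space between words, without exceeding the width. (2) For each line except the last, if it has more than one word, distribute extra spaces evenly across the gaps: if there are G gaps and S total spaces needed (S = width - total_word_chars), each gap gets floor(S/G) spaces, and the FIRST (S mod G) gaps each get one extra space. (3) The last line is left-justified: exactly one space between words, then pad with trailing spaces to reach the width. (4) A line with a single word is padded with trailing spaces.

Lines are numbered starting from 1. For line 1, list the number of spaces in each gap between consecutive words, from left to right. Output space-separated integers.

Line 1: ['tired', 'number', 'a', 'picture'] (min_width=22, slack=0)
Line 2: ['frog', 'glass', 'rectangle'] (min_width=20, slack=2)
Line 3: ['early', 'wolf', 'was', 'two', 'red'] (min_width=22, slack=0)
Line 4: ['rain', 'word', 'message'] (min_width=17, slack=5)
Line 5: ['bedroom', 'guitar'] (min_width=14, slack=8)
Line 6: ['orchestra', 'frog', 'north'] (min_width=20, slack=2)

Answer: 1 1 1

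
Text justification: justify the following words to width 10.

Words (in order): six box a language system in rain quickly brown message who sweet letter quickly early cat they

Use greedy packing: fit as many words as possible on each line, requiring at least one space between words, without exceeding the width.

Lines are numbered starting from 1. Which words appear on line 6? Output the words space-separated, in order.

Line 1: ['six', 'box', 'a'] (min_width=9, slack=1)
Line 2: ['language'] (min_width=8, slack=2)
Line 3: ['system', 'in'] (min_width=9, slack=1)
Line 4: ['rain'] (min_width=4, slack=6)
Line 5: ['quickly'] (min_width=7, slack=3)
Line 6: ['brown'] (min_width=5, slack=5)
Line 7: ['message'] (min_width=7, slack=3)
Line 8: ['who', 'sweet'] (min_width=9, slack=1)
Line 9: ['letter'] (min_width=6, slack=4)
Line 10: ['quickly'] (min_width=7, slack=3)
Line 11: ['early', 'cat'] (min_width=9, slack=1)
Line 12: ['they'] (min_width=4, slack=6)

Answer: brown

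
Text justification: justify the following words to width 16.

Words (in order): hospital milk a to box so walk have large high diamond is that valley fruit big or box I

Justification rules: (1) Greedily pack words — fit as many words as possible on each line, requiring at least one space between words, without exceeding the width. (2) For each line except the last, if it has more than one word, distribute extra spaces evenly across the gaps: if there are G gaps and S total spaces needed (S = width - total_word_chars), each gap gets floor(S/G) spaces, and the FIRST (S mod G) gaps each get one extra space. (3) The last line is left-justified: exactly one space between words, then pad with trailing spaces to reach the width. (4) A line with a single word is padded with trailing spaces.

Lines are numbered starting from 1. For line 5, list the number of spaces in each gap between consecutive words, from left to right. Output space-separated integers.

Answer: 1 1

Derivation:
Line 1: ['hospital', 'milk', 'a'] (min_width=15, slack=1)
Line 2: ['to', 'box', 'so', 'walk'] (min_width=14, slack=2)
Line 3: ['have', 'large', 'high'] (min_width=15, slack=1)
Line 4: ['diamond', 'is', 'that'] (min_width=15, slack=1)
Line 5: ['valley', 'fruit', 'big'] (min_width=16, slack=0)
Line 6: ['or', 'box', 'I'] (min_width=8, slack=8)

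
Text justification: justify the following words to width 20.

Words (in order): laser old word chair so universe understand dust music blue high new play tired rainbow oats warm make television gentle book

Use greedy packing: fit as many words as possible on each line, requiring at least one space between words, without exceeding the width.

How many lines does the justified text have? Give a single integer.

Answer: 8

Derivation:
Line 1: ['laser', 'old', 'word', 'chair'] (min_width=20, slack=0)
Line 2: ['so', 'universe'] (min_width=11, slack=9)
Line 3: ['understand', 'dust'] (min_width=15, slack=5)
Line 4: ['music', 'blue', 'high', 'new'] (min_width=19, slack=1)
Line 5: ['play', 'tired', 'rainbow'] (min_width=18, slack=2)
Line 6: ['oats', 'warm', 'make'] (min_width=14, slack=6)
Line 7: ['television', 'gentle'] (min_width=17, slack=3)
Line 8: ['book'] (min_width=4, slack=16)
Total lines: 8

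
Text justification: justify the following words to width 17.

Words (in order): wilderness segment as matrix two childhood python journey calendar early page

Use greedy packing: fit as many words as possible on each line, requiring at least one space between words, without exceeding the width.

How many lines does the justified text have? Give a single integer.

Answer: 6

Derivation:
Line 1: ['wilderness'] (min_width=10, slack=7)
Line 2: ['segment', 'as', 'matrix'] (min_width=17, slack=0)
Line 3: ['two', 'childhood'] (min_width=13, slack=4)
Line 4: ['python', 'journey'] (min_width=14, slack=3)
Line 5: ['calendar', 'early'] (min_width=14, slack=3)
Line 6: ['page'] (min_width=4, slack=13)
Total lines: 6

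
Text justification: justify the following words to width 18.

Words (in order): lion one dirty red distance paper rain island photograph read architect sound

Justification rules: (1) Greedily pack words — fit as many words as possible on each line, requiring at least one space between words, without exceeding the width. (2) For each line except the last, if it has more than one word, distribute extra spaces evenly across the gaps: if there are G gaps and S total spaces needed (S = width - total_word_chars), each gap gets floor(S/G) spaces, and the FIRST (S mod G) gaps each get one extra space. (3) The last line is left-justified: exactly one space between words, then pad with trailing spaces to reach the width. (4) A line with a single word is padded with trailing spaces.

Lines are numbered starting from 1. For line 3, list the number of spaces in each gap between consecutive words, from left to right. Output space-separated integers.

Answer: 8

Derivation:
Line 1: ['lion', 'one', 'dirty', 'red'] (min_width=18, slack=0)
Line 2: ['distance', 'paper'] (min_width=14, slack=4)
Line 3: ['rain', 'island'] (min_width=11, slack=7)
Line 4: ['photograph', 'read'] (min_width=15, slack=3)
Line 5: ['architect', 'sound'] (min_width=15, slack=3)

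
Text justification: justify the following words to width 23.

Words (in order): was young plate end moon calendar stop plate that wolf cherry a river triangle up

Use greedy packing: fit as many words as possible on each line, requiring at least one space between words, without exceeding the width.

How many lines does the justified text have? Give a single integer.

Line 1: ['was', 'young', 'plate', 'end'] (min_width=19, slack=4)
Line 2: ['moon', 'calendar', 'stop'] (min_width=18, slack=5)
Line 3: ['plate', 'that', 'wolf', 'cherry'] (min_width=22, slack=1)
Line 4: ['a', 'river', 'triangle', 'up'] (min_width=19, slack=4)
Total lines: 4

Answer: 4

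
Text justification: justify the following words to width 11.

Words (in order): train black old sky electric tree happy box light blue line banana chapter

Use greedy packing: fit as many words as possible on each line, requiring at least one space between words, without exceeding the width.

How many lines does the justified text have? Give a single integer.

Line 1: ['train', 'black'] (min_width=11, slack=0)
Line 2: ['old', 'sky'] (min_width=7, slack=4)
Line 3: ['electric'] (min_width=8, slack=3)
Line 4: ['tree', 'happy'] (min_width=10, slack=1)
Line 5: ['box', 'light'] (min_width=9, slack=2)
Line 6: ['blue', 'line'] (min_width=9, slack=2)
Line 7: ['banana'] (min_width=6, slack=5)
Line 8: ['chapter'] (min_width=7, slack=4)
Total lines: 8

Answer: 8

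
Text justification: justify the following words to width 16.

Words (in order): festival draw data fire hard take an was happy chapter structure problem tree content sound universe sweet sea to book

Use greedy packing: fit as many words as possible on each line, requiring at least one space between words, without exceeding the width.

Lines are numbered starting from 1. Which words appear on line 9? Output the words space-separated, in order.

Answer: sea to book

Derivation:
Line 1: ['festival', 'draw'] (min_width=13, slack=3)
Line 2: ['data', 'fire', 'hard'] (min_width=14, slack=2)
Line 3: ['take', 'an', 'was'] (min_width=11, slack=5)
Line 4: ['happy', 'chapter'] (min_width=13, slack=3)
Line 5: ['structure'] (min_width=9, slack=7)
Line 6: ['problem', 'tree'] (min_width=12, slack=4)
Line 7: ['content', 'sound'] (min_width=13, slack=3)
Line 8: ['universe', 'sweet'] (min_width=14, slack=2)
Line 9: ['sea', 'to', 'book'] (min_width=11, slack=5)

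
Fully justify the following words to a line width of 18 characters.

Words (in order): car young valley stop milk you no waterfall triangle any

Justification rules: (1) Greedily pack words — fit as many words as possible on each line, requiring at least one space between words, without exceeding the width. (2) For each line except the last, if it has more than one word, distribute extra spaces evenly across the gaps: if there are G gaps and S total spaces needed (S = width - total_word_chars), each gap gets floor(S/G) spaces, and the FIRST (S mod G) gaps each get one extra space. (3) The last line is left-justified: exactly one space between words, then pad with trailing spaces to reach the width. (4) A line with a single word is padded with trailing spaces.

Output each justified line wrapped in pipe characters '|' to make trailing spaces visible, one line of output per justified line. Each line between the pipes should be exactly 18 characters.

Answer: |car  young  valley|
|stop  milk  you no|
|waterfall triangle|
|any               |

Derivation:
Line 1: ['car', 'young', 'valley'] (min_width=16, slack=2)
Line 2: ['stop', 'milk', 'you', 'no'] (min_width=16, slack=2)
Line 3: ['waterfall', 'triangle'] (min_width=18, slack=0)
Line 4: ['any'] (min_width=3, slack=15)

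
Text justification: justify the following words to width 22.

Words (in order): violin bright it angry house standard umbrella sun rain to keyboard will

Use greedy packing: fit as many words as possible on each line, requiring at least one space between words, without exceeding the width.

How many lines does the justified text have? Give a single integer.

Answer: 4

Derivation:
Line 1: ['violin', 'bright', 'it', 'angry'] (min_width=22, slack=0)
Line 2: ['house', 'standard'] (min_width=14, slack=8)
Line 3: ['umbrella', 'sun', 'rain', 'to'] (min_width=20, slack=2)
Line 4: ['keyboard', 'will'] (min_width=13, slack=9)
Total lines: 4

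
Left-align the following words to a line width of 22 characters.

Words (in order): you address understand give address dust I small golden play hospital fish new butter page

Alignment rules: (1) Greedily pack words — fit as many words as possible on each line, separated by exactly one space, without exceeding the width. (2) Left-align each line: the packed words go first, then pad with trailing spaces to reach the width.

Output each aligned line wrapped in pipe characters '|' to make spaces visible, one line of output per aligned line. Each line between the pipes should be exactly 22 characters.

Answer: |you address understand|
|give address dust I   |
|small golden play     |
|hospital fish new     |
|butter page           |

Derivation:
Line 1: ['you', 'address', 'understand'] (min_width=22, slack=0)
Line 2: ['give', 'address', 'dust', 'I'] (min_width=19, slack=3)
Line 3: ['small', 'golden', 'play'] (min_width=17, slack=5)
Line 4: ['hospital', 'fish', 'new'] (min_width=17, slack=5)
Line 5: ['butter', 'page'] (min_width=11, slack=11)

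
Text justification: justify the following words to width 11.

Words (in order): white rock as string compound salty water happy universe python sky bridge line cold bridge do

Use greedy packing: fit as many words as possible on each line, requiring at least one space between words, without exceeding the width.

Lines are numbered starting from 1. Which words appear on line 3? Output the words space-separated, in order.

Answer: compound

Derivation:
Line 1: ['white', 'rock'] (min_width=10, slack=1)
Line 2: ['as', 'string'] (min_width=9, slack=2)
Line 3: ['compound'] (min_width=8, slack=3)
Line 4: ['salty', 'water'] (min_width=11, slack=0)
Line 5: ['happy'] (min_width=5, slack=6)
Line 6: ['universe'] (min_width=8, slack=3)
Line 7: ['python', 'sky'] (min_width=10, slack=1)
Line 8: ['bridge', 'line'] (min_width=11, slack=0)
Line 9: ['cold', 'bridge'] (min_width=11, slack=0)
Line 10: ['do'] (min_width=2, slack=9)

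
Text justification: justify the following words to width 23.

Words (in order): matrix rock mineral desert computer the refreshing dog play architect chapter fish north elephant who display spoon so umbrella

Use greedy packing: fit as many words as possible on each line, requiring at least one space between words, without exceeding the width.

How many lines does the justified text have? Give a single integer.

Answer: 7

Derivation:
Line 1: ['matrix', 'rock', 'mineral'] (min_width=19, slack=4)
Line 2: ['desert', 'computer', 'the'] (min_width=19, slack=4)
Line 3: ['refreshing', 'dog', 'play'] (min_width=19, slack=4)
Line 4: ['architect', 'chapter', 'fish'] (min_width=22, slack=1)
Line 5: ['north', 'elephant', 'who'] (min_width=18, slack=5)
Line 6: ['display', 'spoon', 'so'] (min_width=16, slack=7)
Line 7: ['umbrella'] (min_width=8, slack=15)
Total lines: 7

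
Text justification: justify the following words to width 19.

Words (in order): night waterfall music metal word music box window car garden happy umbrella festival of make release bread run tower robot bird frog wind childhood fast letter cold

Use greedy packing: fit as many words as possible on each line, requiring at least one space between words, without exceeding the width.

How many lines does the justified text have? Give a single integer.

Line 1: ['night', 'waterfall'] (min_width=15, slack=4)
Line 2: ['music', 'metal', 'word'] (min_width=16, slack=3)
Line 3: ['music', 'box', 'window'] (min_width=16, slack=3)
Line 4: ['car', 'garden', 'happy'] (min_width=16, slack=3)
Line 5: ['umbrella', 'festival'] (min_width=17, slack=2)
Line 6: ['of', 'make', 'release'] (min_width=15, slack=4)
Line 7: ['bread', 'run', 'tower'] (min_width=15, slack=4)
Line 8: ['robot', 'bird', 'frog'] (min_width=15, slack=4)
Line 9: ['wind', 'childhood', 'fast'] (min_width=19, slack=0)
Line 10: ['letter', 'cold'] (min_width=11, slack=8)
Total lines: 10

Answer: 10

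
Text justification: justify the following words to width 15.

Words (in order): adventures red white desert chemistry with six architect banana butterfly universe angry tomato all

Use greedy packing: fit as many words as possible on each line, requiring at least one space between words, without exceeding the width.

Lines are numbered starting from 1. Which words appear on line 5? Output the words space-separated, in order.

Line 1: ['adventures', 'red'] (min_width=14, slack=1)
Line 2: ['white', 'desert'] (min_width=12, slack=3)
Line 3: ['chemistry', 'with'] (min_width=14, slack=1)
Line 4: ['six', 'architect'] (min_width=13, slack=2)
Line 5: ['banana'] (min_width=6, slack=9)
Line 6: ['butterfly'] (min_width=9, slack=6)
Line 7: ['universe', 'angry'] (min_width=14, slack=1)
Line 8: ['tomato', 'all'] (min_width=10, slack=5)

Answer: banana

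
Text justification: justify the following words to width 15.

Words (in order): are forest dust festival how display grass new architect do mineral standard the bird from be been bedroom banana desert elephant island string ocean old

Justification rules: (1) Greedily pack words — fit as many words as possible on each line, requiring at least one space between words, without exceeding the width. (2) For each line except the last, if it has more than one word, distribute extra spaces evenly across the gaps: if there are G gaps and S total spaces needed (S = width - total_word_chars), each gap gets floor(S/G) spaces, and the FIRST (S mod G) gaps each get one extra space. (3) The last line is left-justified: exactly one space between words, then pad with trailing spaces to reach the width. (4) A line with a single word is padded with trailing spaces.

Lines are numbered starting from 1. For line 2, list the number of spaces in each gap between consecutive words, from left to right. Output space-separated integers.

Answer: 4

Derivation:
Line 1: ['are', 'forest', 'dust'] (min_width=15, slack=0)
Line 2: ['festival', 'how'] (min_width=12, slack=3)
Line 3: ['display', 'grass'] (min_width=13, slack=2)
Line 4: ['new', 'architect'] (min_width=13, slack=2)
Line 5: ['do', 'mineral'] (min_width=10, slack=5)
Line 6: ['standard', 'the'] (min_width=12, slack=3)
Line 7: ['bird', 'from', 'be'] (min_width=12, slack=3)
Line 8: ['been', 'bedroom'] (min_width=12, slack=3)
Line 9: ['banana', 'desert'] (min_width=13, slack=2)
Line 10: ['elephant', 'island'] (min_width=15, slack=0)
Line 11: ['string', 'ocean'] (min_width=12, slack=3)
Line 12: ['old'] (min_width=3, slack=12)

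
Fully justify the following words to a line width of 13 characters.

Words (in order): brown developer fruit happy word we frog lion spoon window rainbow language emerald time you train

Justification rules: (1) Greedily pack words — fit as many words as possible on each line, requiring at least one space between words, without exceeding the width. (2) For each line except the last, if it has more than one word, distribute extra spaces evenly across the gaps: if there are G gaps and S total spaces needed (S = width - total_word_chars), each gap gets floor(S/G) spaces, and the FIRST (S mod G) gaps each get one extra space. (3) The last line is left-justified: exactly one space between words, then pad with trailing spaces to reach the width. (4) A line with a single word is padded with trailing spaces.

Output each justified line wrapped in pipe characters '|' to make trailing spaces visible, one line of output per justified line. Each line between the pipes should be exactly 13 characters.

Answer: |brown        |
|developer    |
|fruit   happy|
|word  we frog|
|lion    spoon|
|window       |
|rainbow      |
|language     |
|emerald  time|
|you train    |

Derivation:
Line 1: ['brown'] (min_width=5, slack=8)
Line 2: ['developer'] (min_width=9, slack=4)
Line 3: ['fruit', 'happy'] (min_width=11, slack=2)
Line 4: ['word', 'we', 'frog'] (min_width=12, slack=1)
Line 5: ['lion', 'spoon'] (min_width=10, slack=3)
Line 6: ['window'] (min_width=6, slack=7)
Line 7: ['rainbow'] (min_width=7, slack=6)
Line 8: ['language'] (min_width=8, slack=5)
Line 9: ['emerald', 'time'] (min_width=12, slack=1)
Line 10: ['you', 'train'] (min_width=9, slack=4)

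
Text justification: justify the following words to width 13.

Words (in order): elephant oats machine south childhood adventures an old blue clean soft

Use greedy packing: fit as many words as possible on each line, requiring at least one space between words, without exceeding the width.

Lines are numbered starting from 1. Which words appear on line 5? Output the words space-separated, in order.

Line 1: ['elephant', 'oats'] (min_width=13, slack=0)
Line 2: ['machine', 'south'] (min_width=13, slack=0)
Line 3: ['childhood'] (min_width=9, slack=4)
Line 4: ['adventures', 'an'] (min_width=13, slack=0)
Line 5: ['old', 'blue'] (min_width=8, slack=5)
Line 6: ['clean', 'soft'] (min_width=10, slack=3)

Answer: old blue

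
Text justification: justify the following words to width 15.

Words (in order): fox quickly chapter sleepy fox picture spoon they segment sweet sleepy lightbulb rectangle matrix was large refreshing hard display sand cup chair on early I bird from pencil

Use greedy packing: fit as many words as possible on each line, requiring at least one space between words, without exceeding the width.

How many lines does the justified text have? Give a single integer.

Answer: 15

Derivation:
Line 1: ['fox', 'quickly'] (min_width=11, slack=4)
Line 2: ['chapter', 'sleepy'] (min_width=14, slack=1)
Line 3: ['fox', 'picture'] (min_width=11, slack=4)
Line 4: ['spoon', 'they'] (min_width=10, slack=5)
Line 5: ['segment', 'sweet'] (min_width=13, slack=2)
Line 6: ['sleepy'] (min_width=6, slack=9)
Line 7: ['lightbulb'] (min_width=9, slack=6)
Line 8: ['rectangle'] (min_width=9, slack=6)
Line 9: ['matrix', 'was'] (min_width=10, slack=5)
Line 10: ['large'] (min_width=5, slack=10)
Line 11: ['refreshing', 'hard'] (min_width=15, slack=0)
Line 12: ['display', 'sand'] (min_width=12, slack=3)
Line 13: ['cup', 'chair', 'on'] (min_width=12, slack=3)
Line 14: ['early', 'I', 'bird'] (min_width=12, slack=3)
Line 15: ['from', 'pencil'] (min_width=11, slack=4)
Total lines: 15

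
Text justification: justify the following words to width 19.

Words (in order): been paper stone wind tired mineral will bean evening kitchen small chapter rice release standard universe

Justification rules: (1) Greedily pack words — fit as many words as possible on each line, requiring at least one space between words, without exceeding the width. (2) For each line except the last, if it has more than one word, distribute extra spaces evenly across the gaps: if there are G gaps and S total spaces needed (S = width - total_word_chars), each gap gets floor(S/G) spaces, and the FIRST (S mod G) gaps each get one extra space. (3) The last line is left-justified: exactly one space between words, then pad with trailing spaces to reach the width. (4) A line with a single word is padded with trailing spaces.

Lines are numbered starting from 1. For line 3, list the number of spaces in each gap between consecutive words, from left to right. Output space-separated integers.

Line 1: ['been', 'paper', 'stone'] (min_width=16, slack=3)
Line 2: ['wind', 'tired', 'mineral'] (min_width=18, slack=1)
Line 3: ['will', 'bean', 'evening'] (min_width=17, slack=2)
Line 4: ['kitchen', 'small'] (min_width=13, slack=6)
Line 5: ['chapter', 'rice'] (min_width=12, slack=7)
Line 6: ['release', 'standard'] (min_width=16, slack=3)
Line 7: ['universe'] (min_width=8, slack=11)

Answer: 2 2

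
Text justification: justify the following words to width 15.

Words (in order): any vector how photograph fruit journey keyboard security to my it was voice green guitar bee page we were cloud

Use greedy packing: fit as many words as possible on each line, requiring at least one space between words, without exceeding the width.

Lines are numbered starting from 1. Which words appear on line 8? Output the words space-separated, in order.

Line 1: ['any', 'vector', 'how'] (min_width=14, slack=1)
Line 2: ['photograph'] (min_width=10, slack=5)
Line 3: ['fruit', 'journey'] (min_width=13, slack=2)
Line 4: ['keyboard'] (min_width=8, slack=7)
Line 5: ['security', 'to', 'my'] (min_width=14, slack=1)
Line 6: ['it', 'was', 'voice'] (min_width=12, slack=3)
Line 7: ['green', 'guitar'] (min_width=12, slack=3)
Line 8: ['bee', 'page', 'we'] (min_width=11, slack=4)
Line 9: ['were', 'cloud'] (min_width=10, slack=5)

Answer: bee page we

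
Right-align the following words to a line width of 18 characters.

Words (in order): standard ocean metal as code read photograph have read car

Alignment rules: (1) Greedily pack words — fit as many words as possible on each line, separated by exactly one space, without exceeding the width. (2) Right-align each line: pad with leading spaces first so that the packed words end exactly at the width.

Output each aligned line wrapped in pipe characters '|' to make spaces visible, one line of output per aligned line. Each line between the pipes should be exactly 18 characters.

Answer: |    standard ocean|
|metal as code read|
|   photograph have|
|          read car|

Derivation:
Line 1: ['standard', 'ocean'] (min_width=14, slack=4)
Line 2: ['metal', 'as', 'code', 'read'] (min_width=18, slack=0)
Line 3: ['photograph', 'have'] (min_width=15, slack=3)
Line 4: ['read', 'car'] (min_width=8, slack=10)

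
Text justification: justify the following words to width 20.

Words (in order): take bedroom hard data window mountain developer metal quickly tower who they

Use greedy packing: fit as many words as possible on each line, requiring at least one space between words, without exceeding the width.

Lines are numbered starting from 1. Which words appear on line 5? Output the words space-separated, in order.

Line 1: ['take', 'bedroom', 'hard'] (min_width=17, slack=3)
Line 2: ['data', 'window', 'mountain'] (min_width=20, slack=0)
Line 3: ['developer', 'metal'] (min_width=15, slack=5)
Line 4: ['quickly', 'tower', 'who'] (min_width=17, slack=3)
Line 5: ['they'] (min_width=4, slack=16)

Answer: they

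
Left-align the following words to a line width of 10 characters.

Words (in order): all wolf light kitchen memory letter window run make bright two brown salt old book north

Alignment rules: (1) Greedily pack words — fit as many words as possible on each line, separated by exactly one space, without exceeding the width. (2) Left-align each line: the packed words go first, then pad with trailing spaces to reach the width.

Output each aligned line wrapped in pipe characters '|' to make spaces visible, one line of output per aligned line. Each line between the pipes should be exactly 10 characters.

Answer: |all wolf  |
|light     |
|kitchen   |
|memory    |
|letter    |
|window run|
|make      |
|bright two|
|brown salt|
|old book  |
|north     |

Derivation:
Line 1: ['all', 'wolf'] (min_width=8, slack=2)
Line 2: ['light'] (min_width=5, slack=5)
Line 3: ['kitchen'] (min_width=7, slack=3)
Line 4: ['memory'] (min_width=6, slack=4)
Line 5: ['letter'] (min_width=6, slack=4)
Line 6: ['window', 'run'] (min_width=10, slack=0)
Line 7: ['make'] (min_width=4, slack=6)
Line 8: ['bright', 'two'] (min_width=10, slack=0)
Line 9: ['brown', 'salt'] (min_width=10, slack=0)
Line 10: ['old', 'book'] (min_width=8, slack=2)
Line 11: ['north'] (min_width=5, slack=5)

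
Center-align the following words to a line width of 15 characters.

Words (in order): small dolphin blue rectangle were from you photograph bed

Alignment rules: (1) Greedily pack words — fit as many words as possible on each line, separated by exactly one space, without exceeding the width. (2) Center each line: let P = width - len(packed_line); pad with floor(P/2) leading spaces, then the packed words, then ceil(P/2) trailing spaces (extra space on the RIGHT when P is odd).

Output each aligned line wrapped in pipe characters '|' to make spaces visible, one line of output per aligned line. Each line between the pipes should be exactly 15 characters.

Answer: | small dolphin |
|blue rectangle |
| were from you |
|photograph bed |

Derivation:
Line 1: ['small', 'dolphin'] (min_width=13, slack=2)
Line 2: ['blue', 'rectangle'] (min_width=14, slack=1)
Line 3: ['were', 'from', 'you'] (min_width=13, slack=2)
Line 4: ['photograph', 'bed'] (min_width=14, slack=1)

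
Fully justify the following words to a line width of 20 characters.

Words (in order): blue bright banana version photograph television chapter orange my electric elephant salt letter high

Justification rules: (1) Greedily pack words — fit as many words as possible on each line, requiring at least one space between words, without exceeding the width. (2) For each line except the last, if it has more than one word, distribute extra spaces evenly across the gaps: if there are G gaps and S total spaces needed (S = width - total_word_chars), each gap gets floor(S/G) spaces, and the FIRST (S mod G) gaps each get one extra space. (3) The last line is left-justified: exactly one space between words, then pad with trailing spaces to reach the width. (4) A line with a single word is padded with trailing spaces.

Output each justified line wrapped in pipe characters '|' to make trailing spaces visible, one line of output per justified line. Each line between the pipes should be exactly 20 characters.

Line 1: ['blue', 'bright', 'banana'] (min_width=18, slack=2)
Line 2: ['version', 'photograph'] (min_width=18, slack=2)
Line 3: ['television', 'chapter'] (min_width=18, slack=2)
Line 4: ['orange', 'my', 'electric'] (min_width=18, slack=2)
Line 5: ['elephant', 'salt', 'letter'] (min_width=20, slack=0)
Line 6: ['high'] (min_width=4, slack=16)

Answer: |blue  bright  banana|
|version   photograph|
|television   chapter|
|orange  my  electric|
|elephant salt letter|
|high                |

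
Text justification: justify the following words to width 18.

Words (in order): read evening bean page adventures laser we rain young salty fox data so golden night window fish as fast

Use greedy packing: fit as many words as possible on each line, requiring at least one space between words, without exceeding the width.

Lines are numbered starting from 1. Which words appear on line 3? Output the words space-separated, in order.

Line 1: ['read', 'evening', 'bean'] (min_width=17, slack=1)
Line 2: ['page', 'adventures'] (min_width=15, slack=3)
Line 3: ['laser', 'we', 'rain'] (min_width=13, slack=5)
Line 4: ['young', 'salty', 'fox'] (min_width=15, slack=3)
Line 5: ['data', 'so', 'golden'] (min_width=14, slack=4)
Line 6: ['night', 'window', 'fish'] (min_width=17, slack=1)
Line 7: ['as', 'fast'] (min_width=7, slack=11)

Answer: laser we rain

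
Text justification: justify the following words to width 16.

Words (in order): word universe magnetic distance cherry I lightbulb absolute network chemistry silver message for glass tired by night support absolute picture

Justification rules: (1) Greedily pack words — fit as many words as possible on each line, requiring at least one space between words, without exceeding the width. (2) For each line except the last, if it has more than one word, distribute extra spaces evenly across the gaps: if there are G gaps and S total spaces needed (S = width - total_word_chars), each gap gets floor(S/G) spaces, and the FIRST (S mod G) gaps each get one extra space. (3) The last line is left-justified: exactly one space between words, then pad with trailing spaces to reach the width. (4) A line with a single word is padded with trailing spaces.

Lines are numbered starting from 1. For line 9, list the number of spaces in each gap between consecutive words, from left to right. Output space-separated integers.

Line 1: ['word', 'universe'] (min_width=13, slack=3)
Line 2: ['magnetic'] (min_width=8, slack=8)
Line 3: ['distance', 'cherry'] (min_width=15, slack=1)
Line 4: ['I', 'lightbulb'] (min_width=11, slack=5)
Line 5: ['absolute', 'network'] (min_width=16, slack=0)
Line 6: ['chemistry', 'silver'] (min_width=16, slack=0)
Line 7: ['message', 'for'] (min_width=11, slack=5)
Line 8: ['glass', 'tired', 'by'] (min_width=14, slack=2)
Line 9: ['night', 'support'] (min_width=13, slack=3)
Line 10: ['absolute', 'picture'] (min_width=16, slack=0)

Answer: 4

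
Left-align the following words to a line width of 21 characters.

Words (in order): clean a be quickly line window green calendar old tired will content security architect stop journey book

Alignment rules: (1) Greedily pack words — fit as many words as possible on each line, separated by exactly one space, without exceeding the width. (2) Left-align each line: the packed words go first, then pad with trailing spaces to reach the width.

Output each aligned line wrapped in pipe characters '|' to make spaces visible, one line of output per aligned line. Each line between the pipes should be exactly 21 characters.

Line 1: ['clean', 'a', 'be', 'quickly'] (min_width=18, slack=3)
Line 2: ['line', 'window', 'green'] (min_width=17, slack=4)
Line 3: ['calendar', 'old', 'tired'] (min_width=18, slack=3)
Line 4: ['will', 'content', 'security'] (min_width=21, slack=0)
Line 5: ['architect', 'stop'] (min_width=14, slack=7)
Line 6: ['journey', 'book'] (min_width=12, slack=9)

Answer: |clean a be quickly   |
|line window green    |
|calendar old tired   |
|will content security|
|architect stop       |
|journey book         |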